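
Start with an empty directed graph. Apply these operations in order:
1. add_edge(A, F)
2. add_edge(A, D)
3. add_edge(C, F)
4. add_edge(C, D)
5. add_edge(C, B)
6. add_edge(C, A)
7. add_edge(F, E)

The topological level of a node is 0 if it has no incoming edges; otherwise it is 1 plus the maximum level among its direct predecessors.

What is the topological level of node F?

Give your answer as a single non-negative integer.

Answer: 2

Derivation:
Op 1: add_edge(A, F). Edges now: 1
Op 2: add_edge(A, D). Edges now: 2
Op 3: add_edge(C, F). Edges now: 3
Op 4: add_edge(C, D). Edges now: 4
Op 5: add_edge(C, B). Edges now: 5
Op 6: add_edge(C, A). Edges now: 6
Op 7: add_edge(F, E). Edges now: 7
Compute levels (Kahn BFS):
  sources (in-degree 0): C
  process C: level=0
    C->A: in-degree(A)=0, level(A)=1, enqueue
    C->B: in-degree(B)=0, level(B)=1, enqueue
    C->D: in-degree(D)=1, level(D)>=1
    C->F: in-degree(F)=1, level(F)>=1
  process A: level=1
    A->D: in-degree(D)=0, level(D)=2, enqueue
    A->F: in-degree(F)=0, level(F)=2, enqueue
  process B: level=1
  process D: level=2
  process F: level=2
    F->E: in-degree(E)=0, level(E)=3, enqueue
  process E: level=3
All levels: A:1, B:1, C:0, D:2, E:3, F:2
level(F) = 2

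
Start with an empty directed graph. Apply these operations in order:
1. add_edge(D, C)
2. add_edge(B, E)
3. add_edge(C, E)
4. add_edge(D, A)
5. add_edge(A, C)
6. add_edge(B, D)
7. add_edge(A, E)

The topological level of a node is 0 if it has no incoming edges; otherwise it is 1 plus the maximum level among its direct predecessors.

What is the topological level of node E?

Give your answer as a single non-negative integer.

Op 1: add_edge(D, C). Edges now: 1
Op 2: add_edge(B, E). Edges now: 2
Op 3: add_edge(C, E). Edges now: 3
Op 4: add_edge(D, A). Edges now: 4
Op 5: add_edge(A, C). Edges now: 5
Op 6: add_edge(B, D). Edges now: 6
Op 7: add_edge(A, E). Edges now: 7
Compute levels (Kahn BFS):
  sources (in-degree 0): B
  process B: level=0
    B->D: in-degree(D)=0, level(D)=1, enqueue
    B->E: in-degree(E)=2, level(E)>=1
  process D: level=1
    D->A: in-degree(A)=0, level(A)=2, enqueue
    D->C: in-degree(C)=1, level(C)>=2
  process A: level=2
    A->C: in-degree(C)=0, level(C)=3, enqueue
    A->E: in-degree(E)=1, level(E)>=3
  process C: level=3
    C->E: in-degree(E)=0, level(E)=4, enqueue
  process E: level=4
All levels: A:2, B:0, C:3, D:1, E:4
level(E) = 4

Answer: 4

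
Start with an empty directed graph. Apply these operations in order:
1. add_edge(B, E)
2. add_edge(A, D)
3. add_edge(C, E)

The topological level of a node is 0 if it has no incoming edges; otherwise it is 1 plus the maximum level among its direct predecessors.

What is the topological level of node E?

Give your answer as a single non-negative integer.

Op 1: add_edge(B, E). Edges now: 1
Op 2: add_edge(A, D). Edges now: 2
Op 3: add_edge(C, E). Edges now: 3
Compute levels (Kahn BFS):
  sources (in-degree 0): A, B, C
  process A: level=0
    A->D: in-degree(D)=0, level(D)=1, enqueue
  process B: level=0
    B->E: in-degree(E)=1, level(E)>=1
  process C: level=0
    C->E: in-degree(E)=0, level(E)=1, enqueue
  process D: level=1
  process E: level=1
All levels: A:0, B:0, C:0, D:1, E:1
level(E) = 1

Answer: 1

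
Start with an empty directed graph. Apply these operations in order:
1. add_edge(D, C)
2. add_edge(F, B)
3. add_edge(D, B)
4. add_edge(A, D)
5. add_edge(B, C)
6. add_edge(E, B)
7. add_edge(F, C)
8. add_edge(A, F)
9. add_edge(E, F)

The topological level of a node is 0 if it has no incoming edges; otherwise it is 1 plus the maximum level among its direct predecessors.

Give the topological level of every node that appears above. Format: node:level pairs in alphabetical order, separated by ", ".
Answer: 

Answer: A:0, B:2, C:3, D:1, E:0, F:1

Derivation:
Op 1: add_edge(D, C). Edges now: 1
Op 2: add_edge(F, B). Edges now: 2
Op 3: add_edge(D, B). Edges now: 3
Op 4: add_edge(A, D). Edges now: 4
Op 5: add_edge(B, C). Edges now: 5
Op 6: add_edge(E, B). Edges now: 6
Op 7: add_edge(F, C). Edges now: 7
Op 8: add_edge(A, F). Edges now: 8
Op 9: add_edge(E, F). Edges now: 9
Compute levels (Kahn BFS):
  sources (in-degree 0): A, E
  process A: level=0
    A->D: in-degree(D)=0, level(D)=1, enqueue
    A->F: in-degree(F)=1, level(F)>=1
  process E: level=0
    E->B: in-degree(B)=2, level(B)>=1
    E->F: in-degree(F)=0, level(F)=1, enqueue
  process D: level=1
    D->B: in-degree(B)=1, level(B)>=2
    D->C: in-degree(C)=2, level(C)>=2
  process F: level=1
    F->B: in-degree(B)=0, level(B)=2, enqueue
    F->C: in-degree(C)=1, level(C)>=2
  process B: level=2
    B->C: in-degree(C)=0, level(C)=3, enqueue
  process C: level=3
All levels: A:0, B:2, C:3, D:1, E:0, F:1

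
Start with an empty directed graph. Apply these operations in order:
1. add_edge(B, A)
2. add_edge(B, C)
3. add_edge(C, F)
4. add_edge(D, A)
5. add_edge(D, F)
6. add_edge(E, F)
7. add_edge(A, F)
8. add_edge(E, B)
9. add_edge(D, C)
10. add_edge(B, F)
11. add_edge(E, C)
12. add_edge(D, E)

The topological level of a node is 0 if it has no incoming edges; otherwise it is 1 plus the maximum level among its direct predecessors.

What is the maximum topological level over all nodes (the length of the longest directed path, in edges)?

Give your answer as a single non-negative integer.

Answer: 4

Derivation:
Op 1: add_edge(B, A). Edges now: 1
Op 2: add_edge(B, C). Edges now: 2
Op 3: add_edge(C, F). Edges now: 3
Op 4: add_edge(D, A). Edges now: 4
Op 5: add_edge(D, F). Edges now: 5
Op 6: add_edge(E, F). Edges now: 6
Op 7: add_edge(A, F). Edges now: 7
Op 8: add_edge(E, B). Edges now: 8
Op 9: add_edge(D, C). Edges now: 9
Op 10: add_edge(B, F). Edges now: 10
Op 11: add_edge(E, C). Edges now: 11
Op 12: add_edge(D, E). Edges now: 12
Compute levels (Kahn BFS):
  sources (in-degree 0): D
  process D: level=0
    D->A: in-degree(A)=1, level(A)>=1
    D->C: in-degree(C)=2, level(C)>=1
    D->E: in-degree(E)=0, level(E)=1, enqueue
    D->F: in-degree(F)=4, level(F)>=1
  process E: level=1
    E->B: in-degree(B)=0, level(B)=2, enqueue
    E->C: in-degree(C)=1, level(C)>=2
    E->F: in-degree(F)=3, level(F)>=2
  process B: level=2
    B->A: in-degree(A)=0, level(A)=3, enqueue
    B->C: in-degree(C)=0, level(C)=3, enqueue
    B->F: in-degree(F)=2, level(F)>=3
  process A: level=3
    A->F: in-degree(F)=1, level(F)>=4
  process C: level=3
    C->F: in-degree(F)=0, level(F)=4, enqueue
  process F: level=4
All levels: A:3, B:2, C:3, D:0, E:1, F:4
max level = 4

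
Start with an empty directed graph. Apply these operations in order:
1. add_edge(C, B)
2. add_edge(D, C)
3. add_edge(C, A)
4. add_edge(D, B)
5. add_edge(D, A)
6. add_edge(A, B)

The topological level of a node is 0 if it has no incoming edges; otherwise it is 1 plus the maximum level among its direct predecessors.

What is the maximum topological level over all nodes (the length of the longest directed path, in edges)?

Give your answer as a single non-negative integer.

Answer: 3

Derivation:
Op 1: add_edge(C, B). Edges now: 1
Op 2: add_edge(D, C). Edges now: 2
Op 3: add_edge(C, A). Edges now: 3
Op 4: add_edge(D, B). Edges now: 4
Op 5: add_edge(D, A). Edges now: 5
Op 6: add_edge(A, B). Edges now: 6
Compute levels (Kahn BFS):
  sources (in-degree 0): D
  process D: level=0
    D->A: in-degree(A)=1, level(A)>=1
    D->B: in-degree(B)=2, level(B)>=1
    D->C: in-degree(C)=0, level(C)=1, enqueue
  process C: level=1
    C->A: in-degree(A)=0, level(A)=2, enqueue
    C->B: in-degree(B)=1, level(B)>=2
  process A: level=2
    A->B: in-degree(B)=0, level(B)=3, enqueue
  process B: level=3
All levels: A:2, B:3, C:1, D:0
max level = 3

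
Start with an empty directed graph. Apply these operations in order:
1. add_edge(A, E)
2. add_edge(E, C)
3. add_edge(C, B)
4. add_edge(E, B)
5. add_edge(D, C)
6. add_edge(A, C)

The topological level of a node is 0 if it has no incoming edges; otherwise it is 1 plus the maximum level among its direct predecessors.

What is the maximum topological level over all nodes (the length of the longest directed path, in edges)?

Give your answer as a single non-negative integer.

Op 1: add_edge(A, E). Edges now: 1
Op 2: add_edge(E, C). Edges now: 2
Op 3: add_edge(C, B). Edges now: 3
Op 4: add_edge(E, B). Edges now: 4
Op 5: add_edge(D, C). Edges now: 5
Op 6: add_edge(A, C). Edges now: 6
Compute levels (Kahn BFS):
  sources (in-degree 0): A, D
  process A: level=0
    A->C: in-degree(C)=2, level(C)>=1
    A->E: in-degree(E)=0, level(E)=1, enqueue
  process D: level=0
    D->C: in-degree(C)=1, level(C)>=1
  process E: level=1
    E->B: in-degree(B)=1, level(B)>=2
    E->C: in-degree(C)=0, level(C)=2, enqueue
  process C: level=2
    C->B: in-degree(B)=0, level(B)=3, enqueue
  process B: level=3
All levels: A:0, B:3, C:2, D:0, E:1
max level = 3

Answer: 3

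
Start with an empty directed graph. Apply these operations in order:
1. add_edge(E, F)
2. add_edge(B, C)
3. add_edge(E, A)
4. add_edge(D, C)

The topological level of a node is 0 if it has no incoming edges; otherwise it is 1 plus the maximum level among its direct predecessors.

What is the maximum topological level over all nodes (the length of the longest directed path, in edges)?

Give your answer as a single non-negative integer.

Op 1: add_edge(E, F). Edges now: 1
Op 2: add_edge(B, C). Edges now: 2
Op 3: add_edge(E, A). Edges now: 3
Op 4: add_edge(D, C). Edges now: 4
Compute levels (Kahn BFS):
  sources (in-degree 0): B, D, E
  process B: level=0
    B->C: in-degree(C)=1, level(C)>=1
  process D: level=0
    D->C: in-degree(C)=0, level(C)=1, enqueue
  process E: level=0
    E->A: in-degree(A)=0, level(A)=1, enqueue
    E->F: in-degree(F)=0, level(F)=1, enqueue
  process C: level=1
  process A: level=1
  process F: level=1
All levels: A:1, B:0, C:1, D:0, E:0, F:1
max level = 1

Answer: 1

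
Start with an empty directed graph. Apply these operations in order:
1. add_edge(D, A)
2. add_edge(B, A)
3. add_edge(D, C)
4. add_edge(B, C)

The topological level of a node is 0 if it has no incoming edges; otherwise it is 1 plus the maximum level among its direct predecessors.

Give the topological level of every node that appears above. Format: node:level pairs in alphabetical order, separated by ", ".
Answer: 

Op 1: add_edge(D, A). Edges now: 1
Op 2: add_edge(B, A). Edges now: 2
Op 3: add_edge(D, C). Edges now: 3
Op 4: add_edge(B, C). Edges now: 4
Compute levels (Kahn BFS):
  sources (in-degree 0): B, D
  process B: level=0
    B->A: in-degree(A)=1, level(A)>=1
    B->C: in-degree(C)=1, level(C)>=1
  process D: level=0
    D->A: in-degree(A)=0, level(A)=1, enqueue
    D->C: in-degree(C)=0, level(C)=1, enqueue
  process A: level=1
  process C: level=1
All levels: A:1, B:0, C:1, D:0

Answer: A:1, B:0, C:1, D:0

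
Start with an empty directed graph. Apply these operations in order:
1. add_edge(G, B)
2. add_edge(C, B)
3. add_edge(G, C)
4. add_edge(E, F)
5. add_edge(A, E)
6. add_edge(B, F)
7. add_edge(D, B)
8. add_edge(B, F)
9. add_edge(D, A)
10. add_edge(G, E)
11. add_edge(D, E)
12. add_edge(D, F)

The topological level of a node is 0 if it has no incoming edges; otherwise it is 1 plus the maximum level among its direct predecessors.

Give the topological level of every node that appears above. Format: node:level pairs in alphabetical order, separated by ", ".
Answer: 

Answer: A:1, B:2, C:1, D:0, E:2, F:3, G:0

Derivation:
Op 1: add_edge(G, B). Edges now: 1
Op 2: add_edge(C, B). Edges now: 2
Op 3: add_edge(G, C). Edges now: 3
Op 4: add_edge(E, F). Edges now: 4
Op 5: add_edge(A, E). Edges now: 5
Op 6: add_edge(B, F). Edges now: 6
Op 7: add_edge(D, B). Edges now: 7
Op 8: add_edge(B, F) (duplicate, no change). Edges now: 7
Op 9: add_edge(D, A). Edges now: 8
Op 10: add_edge(G, E). Edges now: 9
Op 11: add_edge(D, E). Edges now: 10
Op 12: add_edge(D, F). Edges now: 11
Compute levels (Kahn BFS):
  sources (in-degree 0): D, G
  process D: level=0
    D->A: in-degree(A)=0, level(A)=1, enqueue
    D->B: in-degree(B)=2, level(B)>=1
    D->E: in-degree(E)=2, level(E)>=1
    D->F: in-degree(F)=2, level(F)>=1
  process G: level=0
    G->B: in-degree(B)=1, level(B)>=1
    G->C: in-degree(C)=0, level(C)=1, enqueue
    G->E: in-degree(E)=1, level(E)>=1
  process A: level=1
    A->E: in-degree(E)=0, level(E)=2, enqueue
  process C: level=1
    C->B: in-degree(B)=0, level(B)=2, enqueue
  process E: level=2
    E->F: in-degree(F)=1, level(F)>=3
  process B: level=2
    B->F: in-degree(F)=0, level(F)=3, enqueue
  process F: level=3
All levels: A:1, B:2, C:1, D:0, E:2, F:3, G:0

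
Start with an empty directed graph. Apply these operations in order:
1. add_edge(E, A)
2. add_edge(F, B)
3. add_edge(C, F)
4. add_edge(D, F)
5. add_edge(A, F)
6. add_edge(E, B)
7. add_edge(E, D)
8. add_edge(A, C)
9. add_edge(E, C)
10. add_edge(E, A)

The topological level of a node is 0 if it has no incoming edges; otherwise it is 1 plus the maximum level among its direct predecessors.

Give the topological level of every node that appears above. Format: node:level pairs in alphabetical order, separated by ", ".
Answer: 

Answer: A:1, B:4, C:2, D:1, E:0, F:3

Derivation:
Op 1: add_edge(E, A). Edges now: 1
Op 2: add_edge(F, B). Edges now: 2
Op 3: add_edge(C, F). Edges now: 3
Op 4: add_edge(D, F). Edges now: 4
Op 5: add_edge(A, F). Edges now: 5
Op 6: add_edge(E, B). Edges now: 6
Op 7: add_edge(E, D). Edges now: 7
Op 8: add_edge(A, C). Edges now: 8
Op 9: add_edge(E, C). Edges now: 9
Op 10: add_edge(E, A) (duplicate, no change). Edges now: 9
Compute levels (Kahn BFS):
  sources (in-degree 0): E
  process E: level=0
    E->A: in-degree(A)=0, level(A)=1, enqueue
    E->B: in-degree(B)=1, level(B)>=1
    E->C: in-degree(C)=1, level(C)>=1
    E->D: in-degree(D)=0, level(D)=1, enqueue
  process A: level=1
    A->C: in-degree(C)=0, level(C)=2, enqueue
    A->F: in-degree(F)=2, level(F)>=2
  process D: level=1
    D->F: in-degree(F)=1, level(F)>=2
  process C: level=2
    C->F: in-degree(F)=0, level(F)=3, enqueue
  process F: level=3
    F->B: in-degree(B)=0, level(B)=4, enqueue
  process B: level=4
All levels: A:1, B:4, C:2, D:1, E:0, F:3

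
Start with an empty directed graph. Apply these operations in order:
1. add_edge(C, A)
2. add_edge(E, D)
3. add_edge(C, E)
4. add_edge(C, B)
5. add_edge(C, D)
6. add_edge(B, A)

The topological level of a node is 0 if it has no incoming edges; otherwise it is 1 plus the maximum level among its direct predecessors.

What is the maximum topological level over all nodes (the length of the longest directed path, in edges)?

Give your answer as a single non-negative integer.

Op 1: add_edge(C, A). Edges now: 1
Op 2: add_edge(E, D). Edges now: 2
Op 3: add_edge(C, E). Edges now: 3
Op 4: add_edge(C, B). Edges now: 4
Op 5: add_edge(C, D). Edges now: 5
Op 6: add_edge(B, A). Edges now: 6
Compute levels (Kahn BFS):
  sources (in-degree 0): C
  process C: level=0
    C->A: in-degree(A)=1, level(A)>=1
    C->B: in-degree(B)=0, level(B)=1, enqueue
    C->D: in-degree(D)=1, level(D)>=1
    C->E: in-degree(E)=0, level(E)=1, enqueue
  process B: level=1
    B->A: in-degree(A)=0, level(A)=2, enqueue
  process E: level=1
    E->D: in-degree(D)=0, level(D)=2, enqueue
  process A: level=2
  process D: level=2
All levels: A:2, B:1, C:0, D:2, E:1
max level = 2

Answer: 2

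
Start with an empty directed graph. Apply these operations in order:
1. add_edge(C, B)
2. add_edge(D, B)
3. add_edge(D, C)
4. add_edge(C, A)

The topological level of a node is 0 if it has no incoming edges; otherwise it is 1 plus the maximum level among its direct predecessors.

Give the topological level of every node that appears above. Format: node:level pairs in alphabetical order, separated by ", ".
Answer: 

Op 1: add_edge(C, B). Edges now: 1
Op 2: add_edge(D, B). Edges now: 2
Op 3: add_edge(D, C). Edges now: 3
Op 4: add_edge(C, A). Edges now: 4
Compute levels (Kahn BFS):
  sources (in-degree 0): D
  process D: level=0
    D->B: in-degree(B)=1, level(B)>=1
    D->C: in-degree(C)=0, level(C)=1, enqueue
  process C: level=1
    C->A: in-degree(A)=0, level(A)=2, enqueue
    C->B: in-degree(B)=0, level(B)=2, enqueue
  process A: level=2
  process B: level=2
All levels: A:2, B:2, C:1, D:0

Answer: A:2, B:2, C:1, D:0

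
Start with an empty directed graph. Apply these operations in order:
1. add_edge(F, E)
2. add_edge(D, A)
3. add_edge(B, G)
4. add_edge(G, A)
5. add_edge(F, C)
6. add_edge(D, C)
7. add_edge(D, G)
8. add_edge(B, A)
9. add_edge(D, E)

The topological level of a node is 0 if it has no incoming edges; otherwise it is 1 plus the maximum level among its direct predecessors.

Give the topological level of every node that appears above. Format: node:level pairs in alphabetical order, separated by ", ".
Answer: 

Answer: A:2, B:0, C:1, D:0, E:1, F:0, G:1

Derivation:
Op 1: add_edge(F, E). Edges now: 1
Op 2: add_edge(D, A). Edges now: 2
Op 3: add_edge(B, G). Edges now: 3
Op 4: add_edge(G, A). Edges now: 4
Op 5: add_edge(F, C). Edges now: 5
Op 6: add_edge(D, C). Edges now: 6
Op 7: add_edge(D, G). Edges now: 7
Op 8: add_edge(B, A). Edges now: 8
Op 9: add_edge(D, E). Edges now: 9
Compute levels (Kahn BFS):
  sources (in-degree 0): B, D, F
  process B: level=0
    B->A: in-degree(A)=2, level(A)>=1
    B->G: in-degree(G)=1, level(G)>=1
  process D: level=0
    D->A: in-degree(A)=1, level(A)>=1
    D->C: in-degree(C)=1, level(C)>=1
    D->E: in-degree(E)=1, level(E)>=1
    D->G: in-degree(G)=0, level(G)=1, enqueue
  process F: level=0
    F->C: in-degree(C)=0, level(C)=1, enqueue
    F->E: in-degree(E)=0, level(E)=1, enqueue
  process G: level=1
    G->A: in-degree(A)=0, level(A)=2, enqueue
  process C: level=1
  process E: level=1
  process A: level=2
All levels: A:2, B:0, C:1, D:0, E:1, F:0, G:1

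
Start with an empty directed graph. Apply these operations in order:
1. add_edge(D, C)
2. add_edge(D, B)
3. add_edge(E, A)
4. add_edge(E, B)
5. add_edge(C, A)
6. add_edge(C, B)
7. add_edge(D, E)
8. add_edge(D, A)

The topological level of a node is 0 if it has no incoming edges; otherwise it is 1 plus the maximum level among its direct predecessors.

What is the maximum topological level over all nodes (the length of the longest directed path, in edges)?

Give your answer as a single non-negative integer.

Answer: 2

Derivation:
Op 1: add_edge(D, C). Edges now: 1
Op 2: add_edge(D, B). Edges now: 2
Op 3: add_edge(E, A). Edges now: 3
Op 4: add_edge(E, B). Edges now: 4
Op 5: add_edge(C, A). Edges now: 5
Op 6: add_edge(C, B). Edges now: 6
Op 7: add_edge(D, E). Edges now: 7
Op 8: add_edge(D, A). Edges now: 8
Compute levels (Kahn BFS):
  sources (in-degree 0): D
  process D: level=0
    D->A: in-degree(A)=2, level(A)>=1
    D->B: in-degree(B)=2, level(B)>=1
    D->C: in-degree(C)=0, level(C)=1, enqueue
    D->E: in-degree(E)=0, level(E)=1, enqueue
  process C: level=1
    C->A: in-degree(A)=1, level(A)>=2
    C->B: in-degree(B)=1, level(B)>=2
  process E: level=1
    E->A: in-degree(A)=0, level(A)=2, enqueue
    E->B: in-degree(B)=0, level(B)=2, enqueue
  process A: level=2
  process B: level=2
All levels: A:2, B:2, C:1, D:0, E:1
max level = 2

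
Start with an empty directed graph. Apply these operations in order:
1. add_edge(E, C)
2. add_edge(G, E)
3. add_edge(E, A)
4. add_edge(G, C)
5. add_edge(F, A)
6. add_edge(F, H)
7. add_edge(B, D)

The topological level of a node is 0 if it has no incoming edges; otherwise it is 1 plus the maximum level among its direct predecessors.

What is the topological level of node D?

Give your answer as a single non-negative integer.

Op 1: add_edge(E, C). Edges now: 1
Op 2: add_edge(G, E). Edges now: 2
Op 3: add_edge(E, A). Edges now: 3
Op 4: add_edge(G, C). Edges now: 4
Op 5: add_edge(F, A). Edges now: 5
Op 6: add_edge(F, H). Edges now: 6
Op 7: add_edge(B, D). Edges now: 7
Compute levels (Kahn BFS):
  sources (in-degree 0): B, F, G
  process B: level=0
    B->D: in-degree(D)=0, level(D)=1, enqueue
  process F: level=0
    F->A: in-degree(A)=1, level(A)>=1
    F->H: in-degree(H)=0, level(H)=1, enqueue
  process G: level=0
    G->C: in-degree(C)=1, level(C)>=1
    G->E: in-degree(E)=0, level(E)=1, enqueue
  process D: level=1
  process H: level=1
  process E: level=1
    E->A: in-degree(A)=0, level(A)=2, enqueue
    E->C: in-degree(C)=0, level(C)=2, enqueue
  process A: level=2
  process C: level=2
All levels: A:2, B:0, C:2, D:1, E:1, F:0, G:0, H:1
level(D) = 1

Answer: 1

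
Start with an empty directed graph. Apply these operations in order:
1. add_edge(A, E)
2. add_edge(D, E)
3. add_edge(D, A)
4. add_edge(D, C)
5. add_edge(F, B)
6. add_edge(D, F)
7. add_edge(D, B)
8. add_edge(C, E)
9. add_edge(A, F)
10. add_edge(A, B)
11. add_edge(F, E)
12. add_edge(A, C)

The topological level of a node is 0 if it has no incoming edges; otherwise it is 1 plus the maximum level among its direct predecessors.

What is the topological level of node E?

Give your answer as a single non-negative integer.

Answer: 3

Derivation:
Op 1: add_edge(A, E). Edges now: 1
Op 2: add_edge(D, E). Edges now: 2
Op 3: add_edge(D, A). Edges now: 3
Op 4: add_edge(D, C). Edges now: 4
Op 5: add_edge(F, B). Edges now: 5
Op 6: add_edge(D, F). Edges now: 6
Op 7: add_edge(D, B). Edges now: 7
Op 8: add_edge(C, E). Edges now: 8
Op 9: add_edge(A, F). Edges now: 9
Op 10: add_edge(A, B). Edges now: 10
Op 11: add_edge(F, E). Edges now: 11
Op 12: add_edge(A, C). Edges now: 12
Compute levels (Kahn BFS):
  sources (in-degree 0): D
  process D: level=0
    D->A: in-degree(A)=0, level(A)=1, enqueue
    D->B: in-degree(B)=2, level(B)>=1
    D->C: in-degree(C)=1, level(C)>=1
    D->E: in-degree(E)=3, level(E)>=1
    D->F: in-degree(F)=1, level(F)>=1
  process A: level=1
    A->B: in-degree(B)=1, level(B)>=2
    A->C: in-degree(C)=0, level(C)=2, enqueue
    A->E: in-degree(E)=2, level(E)>=2
    A->F: in-degree(F)=0, level(F)=2, enqueue
  process C: level=2
    C->E: in-degree(E)=1, level(E)>=3
  process F: level=2
    F->B: in-degree(B)=0, level(B)=3, enqueue
    F->E: in-degree(E)=0, level(E)=3, enqueue
  process B: level=3
  process E: level=3
All levels: A:1, B:3, C:2, D:0, E:3, F:2
level(E) = 3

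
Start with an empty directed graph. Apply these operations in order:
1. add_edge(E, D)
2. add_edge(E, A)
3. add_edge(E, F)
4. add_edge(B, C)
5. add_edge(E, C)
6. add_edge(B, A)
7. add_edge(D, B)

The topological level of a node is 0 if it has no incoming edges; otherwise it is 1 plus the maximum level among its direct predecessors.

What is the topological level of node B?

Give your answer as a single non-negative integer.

Op 1: add_edge(E, D). Edges now: 1
Op 2: add_edge(E, A). Edges now: 2
Op 3: add_edge(E, F). Edges now: 3
Op 4: add_edge(B, C). Edges now: 4
Op 5: add_edge(E, C). Edges now: 5
Op 6: add_edge(B, A). Edges now: 6
Op 7: add_edge(D, B). Edges now: 7
Compute levels (Kahn BFS):
  sources (in-degree 0): E
  process E: level=0
    E->A: in-degree(A)=1, level(A)>=1
    E->C: in-degree(C)=1, level(C)>=1
    E->D: in-degree(D)=0, level(D)=1, enqueue
    E->F: in-degree(F)=0, level(F)=1, enqueue
  process D: level=1
    D->B: in-degree(B)=0, level(B)=2, enqueue
  process F: level=1
  process B: level=2
    B->A: in-degree(A)=0, level(A)=3, enqueue
    B->C: in-degree(C)=0, level(C)=3, enqueue
  process A: level=3
  process C: level=3
All levels: A:3, B:2, C:3, D:1, E:0, F:1
level(B) = 2

Answer: 2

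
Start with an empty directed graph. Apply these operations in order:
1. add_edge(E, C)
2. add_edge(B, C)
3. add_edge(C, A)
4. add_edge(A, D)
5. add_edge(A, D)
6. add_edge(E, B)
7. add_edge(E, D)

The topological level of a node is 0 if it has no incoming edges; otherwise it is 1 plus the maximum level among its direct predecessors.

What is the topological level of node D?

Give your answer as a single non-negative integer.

Op 1: add_edge(E, C). Edges now: 1
Op 2: add_edge(B, C). Edges now: 2
Op 3: add_edge(C, A). Edges now: 3
Op 4: add_edge(A, D). Edges now: 4
Op 5: add_edge(A, D) (duplicate, no change). Edges now: 4
Op 6: add_edge(E, B). Edges now: 5
Op 7: add_edge(E, D). Edges now: 6
Compute levels (Kahn BFS):
  sources (in-degree 0): E
  process E: level=0
    E->B: in-degree(B)=0, level(B)=1, enqueue
    E->C: in-degree(C)=1, level(C)>=1
    E->D: in-degree(D)=1, level(D)>=1
  process B: level=1
    B->C: in-degree(C)=0, level(C)=2, enqueue
  process C: level=2
    C->A: in-degree(A)=0, level(A)=3, enqueue
  process A: level=3
    A->D: in-degree(D)=0, level(D)=4, enqueue
  process D: level=4
All levels: A:3, B:1, C:2, D:4, E:0
level(D) = 4

Answer: 4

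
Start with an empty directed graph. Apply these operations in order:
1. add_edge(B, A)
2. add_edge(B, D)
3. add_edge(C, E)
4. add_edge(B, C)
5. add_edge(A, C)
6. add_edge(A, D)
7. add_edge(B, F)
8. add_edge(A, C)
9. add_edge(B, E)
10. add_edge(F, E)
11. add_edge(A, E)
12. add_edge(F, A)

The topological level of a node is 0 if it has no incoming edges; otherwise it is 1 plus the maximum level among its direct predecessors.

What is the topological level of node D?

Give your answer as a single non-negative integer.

Answer: 3

Derivation:
Op 1: add_edge(B, A). Edges now: 1
Op 2: add_edge(B, D). Edges now: 2
Op 3: add_edge(C, E). Edges now: 3
Op 4: add_edge(B, C). Edges now: 4
Op 5: add_edge(A, C). Edges now: 5
Op 6: add_edge(A, D). Edges now: 6
Op 7: add_edge(B, F). Edges now: 7
Op 8: add_edge(A, C) (duplicate, no change). Edges now: 7
Op 9: add_edge(B, E). Edges now: 8
Op 10: add_edge(F, E). Edges now: 9
Op 11: add_edge(A, E). Edges now: 10
Op 12: add_edge(F, A). Edges now: 11
Compute levels (Kahn BFS):
  sources (in-degree 0): B
  process B: level=0
    B->A: in-degree(A)=1, level(A)>=1
    B->C: in-degree(C)=1, level(C)>=1
    B->D: in-degree(D)=1, level(D)>=1
    B->E: in-degree(E)=3, level(E)>=1
    B->F: in-degree(F)=0, level(F)=1, enqueue
  process F: level=1
    F->A: in-degree(A)=0, level(A)=2, enqueue
    F->E: in-degree(E)=2, level(E)>=2
  process A: level=2
    A->C: in-degree(C)=0, level(C)=3, enqueue
    A->D: in-degree(D)=0, level(D)=3, enqueue
    A->E: in-degree(E)=1, level(E)>=3
  process C: level=3
    C->E: in-degree(E)=0, level(E)=4, enqueue
  process D: level=3
  process E: level=4
All levels: A:2, B:0, C:3, D:3, E:4, F:1
level(D) = 3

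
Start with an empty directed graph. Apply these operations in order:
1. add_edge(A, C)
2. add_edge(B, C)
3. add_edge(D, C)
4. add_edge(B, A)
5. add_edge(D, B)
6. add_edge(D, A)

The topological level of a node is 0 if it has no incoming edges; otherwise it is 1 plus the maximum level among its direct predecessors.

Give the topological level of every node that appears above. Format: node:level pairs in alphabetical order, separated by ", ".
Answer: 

Answer: A:2, B:1, C:3, D:0

Derivation:
Op 1: add_edge(A, C). Edges now: 1
Op 2: add_edge(B, C). Edges now: 2
Op 3: add_edge(D, C). Edges now: 3
Op 4: add_edge(B, A). Edges now: 4
Op 5: add_edge(D, B). Edges now: 5
Op 6: add_edge(D, A). Edges now: 6
Compute levels (Kahn BFS):
  sources (in-degree 0): D
  process D: level=0
    D->A: in-degree(A)=1, level(A)>=1
    D->B: in-degree(B)=0, level(B)=1, enqueue
    D->C: in-degree(C)=2, level(C)>=1
  process B: level=1
    B->A: in-degree(A)=0, level(A)=2, enqueue
    B->C: in-degree(C)=1, level(C)>=2
  process A: level=2
    A->C: in-degree(C)=0, level(C)=3, enqueue
  process C: level=3
All levels: A:2, B:1, C:3, D:0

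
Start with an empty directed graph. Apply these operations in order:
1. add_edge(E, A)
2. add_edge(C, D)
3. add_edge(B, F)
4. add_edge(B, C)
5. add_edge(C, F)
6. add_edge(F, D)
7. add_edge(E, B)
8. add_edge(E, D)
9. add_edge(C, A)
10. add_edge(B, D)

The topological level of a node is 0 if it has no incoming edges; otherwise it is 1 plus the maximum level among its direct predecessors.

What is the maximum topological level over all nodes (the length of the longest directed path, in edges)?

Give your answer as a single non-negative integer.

Op 1: add_edge(E, A). Edges now: 1
Op 2: add_edge(C, D). Edges now: 2
Op 3: add_edge(B, F). Edges now: 3
Op 4: add_edge(B, C). Edges now: 4
Op 5: add_edge(C, F). Edges now: 5
Op 6: add_edge(F, D). Edges now: 6
Op 7: add_edge(E, B). Edges now: 7
Op 8: add_edge(E, D). Edges now: 8
Op 9: add_edge(C, A). Edges now: 9
Op 10: add_edge(B, D). Edges now: 10
Compute levels (Kahn BFS):
  sources (in-degree 0): E
  process E: level=0
    E->A: in-degree(A)=1, level(A)>=1
    E->B: in-degree(B)=0, level(B)=1, enqueue
    E->D: in-degree(D)=3, level(D)>=1
  process B: level=1
    B->C: in-degree(C)=0, level(C)=2, enqueue
    B->D: in-degree(D)=2, level(D)>=2
    B->F: in-degree(F)=1, level(F)>=2
  process C: level=2
    C->A: in-degree(A)=0, level(A)=3, enqueue
    C->D: in-degree(D)=1, level(D)>=3
    C->F: in-degree(F)=0, level(F)=3, enqueue
  process A: level=3
  process F: level=3
    F->D: in-degree(D)=0, level(D)=4, enqueue
  process D: level=4
All levels: A:3, B:1, C:2, D:4, E:0, F:3
max level = 4

Answer: 4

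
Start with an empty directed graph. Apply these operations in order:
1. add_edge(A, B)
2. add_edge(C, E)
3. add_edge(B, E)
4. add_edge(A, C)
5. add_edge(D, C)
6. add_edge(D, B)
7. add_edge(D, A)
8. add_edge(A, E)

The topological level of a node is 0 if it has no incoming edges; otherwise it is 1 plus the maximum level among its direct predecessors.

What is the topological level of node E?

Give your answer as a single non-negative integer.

Op 1: add_edge(A, B). Edges now: 1
Op 2: add_edge(C, E). Edges now: 2
Op 3: add_edge(B, E). Edges now: 3
Op 4: add_edge(A, C). Edges now: 4
Op 5: add_edge(D, C). Edges now: 5
Op 6: add_edge(D, B). Edges now: 6
Op 7: add_edge(D, A). Edges now: 7
Op 8: add_edge(A, E). Edges now: 8
Compute levels (Kahn BFS):
  sources (in-degree 0): D
  process D: level=0
    D->A: in-degree(A)=0, level(A)=1, enqueue
    D->B: in-degree(B)=1, level(B)>=1
    D->C: in-degree(C)=1, level(C)>=1
  process A: level=1
    A->B: in-degree(B)=0, level(B)=2, enqueue
    A->C: in-degree(C)=0, level(C)=2, enqueue
    A->E: in-degree(E)=2, level(E)>=2
  process B: level=2
    B->E: in-degree(E)=1, level(E)>=3
  process C: level=2
    C->E: in-degree(E)=0, level(E)=3, enqueue
  process E: level=3
All levels: A:1, B:2, C:2, D:0, E:3
level(E) = 3

Answer: 3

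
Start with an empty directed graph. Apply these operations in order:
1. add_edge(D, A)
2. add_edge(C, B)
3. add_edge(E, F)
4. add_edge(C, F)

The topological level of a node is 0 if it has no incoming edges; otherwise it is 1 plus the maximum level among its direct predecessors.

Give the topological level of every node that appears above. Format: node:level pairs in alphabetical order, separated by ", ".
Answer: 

Op 1: add_edge(D, A). Edges now: 1
Op 2: add_edge(C, B). Edges now: 2
Op 3: add_edge(E, F). Edges now: 3
Op 4: add_edge(C, F). Edges now: 4
Compute levels (Kahn BFS):
  sources (in-degree 0): C, D, E
  process C: level=0
    C->B: in-degree(B)=0, level(B)=1, enqueue
    C->F: in-degree(F)=1, level(F)>=1
  process D: level=0
    D->A: in-degree(A)=0, level(A)=1, enqueue
  process E: level=0
    E->F: in-degree(F)=0, level(F)=1, enqueue
  process B: level=1
  process A: level=1
  process F: level=1
All levels: A:1, B:1, C:0, D:0, E:0, F:1

Answer: A:1, B:1, C:0, D:0, E:0, F:1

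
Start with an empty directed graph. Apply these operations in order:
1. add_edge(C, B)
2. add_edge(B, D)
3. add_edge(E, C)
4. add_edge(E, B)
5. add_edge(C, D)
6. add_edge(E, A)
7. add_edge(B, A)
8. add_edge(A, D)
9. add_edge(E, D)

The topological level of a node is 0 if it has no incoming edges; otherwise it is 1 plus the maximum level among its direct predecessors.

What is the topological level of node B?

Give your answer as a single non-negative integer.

Answer: 2

Derivation:
Op 1: add_edge(C, B). Edges now: 1
Op 2: add_edge(B, D). Edges now: 2
Op 3: add_edge(E, C). Edges now: 3
Op 4: add_edge(E, B). Edges now: 4
Op 5: add_edge(C, D). Edges now: 5
Op 6: add_edge(E, A). Edges now: 6
Op 7: add_edge(B, A). Edges now: 7
Op 8: add_edge(A, D). Edges now: 8
Op 9: add_edge(E, D). Edges now: 9
Compute levels (Kahn BFS):
  sources (in-degree 0): E
  process E: level=0
    E->A: in-degree(A)=1, level(A)>=1
    E->B: in-degree(B)=1, level(B)>=1
    E->C: in-degree(C)=0, level(C)=1, enqueue
    E->D: in-degree(D)=3, level(D)>=1
  process C: level=1
    C->B: in-degree(B)=0, level(B)=2, enqueue
    C->D: in-degree(D)=2, level(D)>=2
  process B: level=2
    B->A: in-degree(A)=0, level(A)=3, enqueue
    B->D: in-degree(D)=1, level(D)>=3
  process A: level=3
    A->D: in-degree(D)=0, level(D)=4, enqueue
  process D: level=4
All levels: A:3, B:2, C:1, D:4, E:0
level(B) = 2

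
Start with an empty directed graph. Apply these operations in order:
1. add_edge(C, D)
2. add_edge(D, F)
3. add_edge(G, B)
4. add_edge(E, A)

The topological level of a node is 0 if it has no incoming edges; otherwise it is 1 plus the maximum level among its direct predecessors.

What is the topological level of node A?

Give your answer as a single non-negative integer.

Op 1: add_edge(C, D). Edges now: 1
Op 2: add_edge(D, F). Edges now: 2
Op 3: add_edge(G, B). Edges now: 3
Op 4: add_edge(E, A). Edges now: 4
Compute levels (Kahn BFS):
  sources (in-degree 0): C, E, G
  process C: level=0
    C->D: in-degree(D)=0, level(D)=1, enqueue
  process E: level=0
    E->A: in-degree(A)=0, level(A)=1, enqueue
  process G: level=0
    G->B: in-degree(B)=0, level(B)=1, enqueue
  process D: level=1
    D->F: in-degree(F)=0, level(F)=2, enqueue
  process A: level=1
  process B: level=1
  process F: level=2
All levels: A:1, B:1, C:0, D:1, E:0, F:2, G:0
level(A) = 1

Answer: 1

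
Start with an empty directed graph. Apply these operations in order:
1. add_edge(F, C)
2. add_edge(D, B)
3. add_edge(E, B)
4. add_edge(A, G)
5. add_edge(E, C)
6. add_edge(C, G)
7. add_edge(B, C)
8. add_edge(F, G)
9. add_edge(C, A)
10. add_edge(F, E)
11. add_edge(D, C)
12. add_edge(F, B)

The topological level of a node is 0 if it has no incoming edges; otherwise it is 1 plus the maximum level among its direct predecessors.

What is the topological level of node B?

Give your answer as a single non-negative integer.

Answer: 2

Derivation:
Op 1: add_edge(F, C). Edges now: 1
Op 2: add_edge(D, B). Edges now: 2
Op 3: add_edge(E, B). Edges now: 3
Op 4: add_edge(A, G). Edges now: 4
Op 5: add_edge(E, C). Edges now: 5
Op 6: add_edge(C, G). Edges now: 6
Op 7: add_edge(B, C). Edges now: 7
Op 8: add_edge(F, G). Edges now: 8
Op 9: add_edge(C, A). Edges now: 9
Op 10: add_edge(F, E). Edges now: 10
Op 11: add_edge(D, C). Edges now: 11
Op 12: add_edge(F, B). Edges now: 12
Compute levels (Kahn BFS):
  sources (in-degree 0): D, F
  process D: level=0
    D->B: in-degree(B)=2, level(B)>=1
    D->C: in-degree(C)=3, level(C)>=1
  process F: level=0
    F->B: in-degree(B)=1, level(B)>=1
    F->C: in-degree(C)=2, level(C)>=1
    F->E: in-degree(E)=0, level(E)=1, enqueue
    F->G: in-degree(G)=2, level(G)>=1
  process E: level=1
    E->B: in-degree(B)=0, level(B)=2, enqueue
    E->C: in-degree(C)=1, level(C)>=2
  process B: level=2
    B->C: in-degree(C)=0, level(C)=3, enqueue
  process C: level=3
    C->A: in-degree(A)=0, level(A)=4, enqueue
    C->G: in-degree(G)=1, level(G)>=4
  process A: level=4
    A->G: in-degree(G)=0, level(G)=5, enqueue
  process G: level=5
All levels: A:4, B:2, C:3, D:0, E:1, F:0, G:5
level(B) = 2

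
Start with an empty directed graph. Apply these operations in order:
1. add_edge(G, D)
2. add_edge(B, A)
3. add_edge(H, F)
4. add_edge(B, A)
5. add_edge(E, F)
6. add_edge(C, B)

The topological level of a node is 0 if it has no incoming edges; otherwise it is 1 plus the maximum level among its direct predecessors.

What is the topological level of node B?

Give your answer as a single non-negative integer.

Op 1: add_edge(G, D). Edges now: 1
Op 2: add_edge(B, A). Edges now: 2
Op 3: add_edge(H, F). Edges now: 3
Op 4: add_edge(B, A) (duplicate, no change). Edges now: 3
Op 5: add_edge(E, F). Edges now: 4
Op 6: add_edge(C, B). Edges now: 5
Compute levels (Kahn BFS):
  sources (in-degree 0): C, E, G, H
  process C: level=0
    C->B: in-degree(B)=0, level(B)=1, enqueue
  process E: level=0
    E->F: in-degree(F)=1, level(F)>=1
  process G: level=0
    G->D: in-degree(D)=0, level(D)=1, enqueue
  process H: level=0
    H->F: in-degree(F)=0, level(F)=1, enqueue
  process B: level=1
    B->A: in-degree(A)=0, level(A)=2, enqueue
  process D: level=1
  process F: level=1
  process A: level=2
All levels: A:2, B:1, C:0, D:1, E:0, F:1, G:0, H:0
level(B) = 1

Answer: 1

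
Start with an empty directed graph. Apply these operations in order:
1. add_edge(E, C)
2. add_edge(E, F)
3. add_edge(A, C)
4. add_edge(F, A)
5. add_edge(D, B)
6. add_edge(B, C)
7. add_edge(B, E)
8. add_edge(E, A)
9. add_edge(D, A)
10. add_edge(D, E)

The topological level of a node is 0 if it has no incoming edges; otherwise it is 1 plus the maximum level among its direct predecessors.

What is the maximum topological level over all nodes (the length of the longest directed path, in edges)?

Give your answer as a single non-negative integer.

Answer: 5

Derivation:
Op 1: add_edge(E, C). Edges now: 1
Op 2: add_edge(E, F). Edges now: 2
Op 3: add_edge(A, C). Edges now: 3
Op 4: add_edge(F, A). Edges now: 4
Op 5: add_edge(D, B). Edges now: 5
Op 6: add_edge(B, C). Edges now: 6
Op 7: add_edge(B, E). Edges now: 7
Op 8: add_edge(E, A). Edges now: 8
Op 9: add_edge(D, A). Edges now: 9
Op 10: add_edge(D, E). Edges now: 10
Compute levels (Kahn BFS):
  sources (in-degree 0): D
  process D: level=0
    D->A: in-degree(A)=2, level(A)>=1
    D->B: in-degree(B)=0, level(B)=1, enqueue
    D->E: in-degree(E)=1, level(E)>=1
  process B: level=1
    B->C: in-degree(C)=2, level(C)>=2
    B->E: in-degree(E)=0, level(E)=2, enqueue
  process E: level=2
    E->A: in-degree(A)=1, level(A)>=3
    E->C: in-degree(C)=1, level(C)>=3
    E->F: in-degree(F)=0, level(F)=3, enqueue
  process F: level=3
    F->A: in-degree(A)=0, level(A)=4, enqueue
  process A: level=4
    A->C: in-degree(C)=0, level(C)=5, enqueue
  process C: level=5
All levels: A:4, B:1, C:5, D:0, E:2, F:3
max level = 5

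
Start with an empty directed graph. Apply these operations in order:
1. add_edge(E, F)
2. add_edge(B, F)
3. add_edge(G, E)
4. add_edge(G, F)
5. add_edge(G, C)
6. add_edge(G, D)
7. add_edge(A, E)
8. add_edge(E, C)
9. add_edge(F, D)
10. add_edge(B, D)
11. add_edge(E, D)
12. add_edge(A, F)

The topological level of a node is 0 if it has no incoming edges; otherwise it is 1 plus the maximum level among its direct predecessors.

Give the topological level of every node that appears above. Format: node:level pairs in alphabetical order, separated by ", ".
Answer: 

Op 1: add_edge(E, F). Edges now: 1
Op 2: add_edge(B, F). Edges now: 2
Op 3: add_edge(G, E). Edges now: 3
Op 4: add_edge(G, F). Edges now: 4
Op 5: add_edge(G, C). Edges now: 5
Op 6: add_edge(G, D). Edges now: 6
Op 7: add_edge(A, E). Edges now: 7
Op 8: add_edge(E, C). Edges now: 8
Op 9: add_edge(F, D). Edges now: 9
Op 10: add_edge(B, D). Edges now: 10
Op 11: add_edge(E, D). Edges now: 11
Op 12: add_edge(A, F). Edges now: 12
Compute levels (Kahn BFS):
  sources (in-degree 0): A, B, G
  process A: level=0
    A->E: in-degree(E)=1, level(E)>=1
    A->F: in-degree(F)=3, level(F)>=1
  process B: level=0
    B->D: in-degree(D)=3, level(D)>=1
    B->F: in-degree(F)=2, level(F)>=1
  process G: level=0
    G->C: in-degree(C)=1, level(C)>=1
    G->D: in-degree(D)=2, level(D)>=1
    G->E: in-degree(E)=0, level(E)=1, enqueue
    G->F: in-degree(F)=1, level(F)>=1
  process E: level=1
    E->C: in-degree(C)=0, level(C)=2, enqueue
    E->D: in-degree(D)=1, level(D)>=2
    E->F: in-degree(F)=0, level(F)=2, enqueue
  process C: level=2
  process F: level=2
    F->D: in-degree(D)=0, level(D)=3, enqueue
  process D: level=3
All levels: A:0, B:0, C:2, D:3, E:1, F:2, G:0

Answer: A:0, B:0, C:2, D:3, E:1, F:2, G:0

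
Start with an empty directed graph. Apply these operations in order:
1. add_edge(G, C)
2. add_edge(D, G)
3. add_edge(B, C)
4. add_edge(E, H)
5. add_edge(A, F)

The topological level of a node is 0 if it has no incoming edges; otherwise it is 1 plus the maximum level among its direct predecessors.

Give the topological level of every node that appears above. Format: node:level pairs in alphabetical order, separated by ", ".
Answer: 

Answer: A:0, B:0, C:2, D:0, E:0, F:1, G:1, H:1

Derivation:
Op 1: add_edge(G, C). Edges now: 1
Op 2: add_edge(D, G). Edges now: 2
Op 3: add_edge(B, C). Edges now: 3
Op 4: add_edge(E, H). Edges now: 4
Op 5: add_edge(A, F). Edges now: 5
Compute levels (Kahn BFS):
  sources (in-degree 0): A, B, D, E
  process A: level=0
    A->F: in-degree(F)=0, level(F)=1, enqueue
  process B: level=0
    B->C: in-degree(C)=1, level(C)>=1
  process D: level=0
    D->G: in-degree(G)=0, level(G)=1, enqueue
  process E: level=0
    E->H: in-degree(H)=0, level(H)=1, enqueue
  process F: level=1
  process G: level=1
    G->C: in-degree(C)=0, level(C)=2, enqueue
  process H: level=1
  process C: level=2
All levels: A:0, B:0, C:2, D:0, E:0, F:1, G:1, H:1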